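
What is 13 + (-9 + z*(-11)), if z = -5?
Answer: 59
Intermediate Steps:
13 + (-9 + z*(-11)) = 13 + (-9 - 5*(-11)) = 13 + (-9 + 55) = 13 + 46 = 59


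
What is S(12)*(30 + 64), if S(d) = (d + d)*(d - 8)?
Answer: 9024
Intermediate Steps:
S(d) = 2*d*(-8 + d) (S(d) = (2*d)*(-8 + d) = 2*d*(-8 + d))
S(12)*(30 + 64) = (2*12*(-8 + 12))*(30 + 64) = (2*12*4)*94 = 96*94 = 9024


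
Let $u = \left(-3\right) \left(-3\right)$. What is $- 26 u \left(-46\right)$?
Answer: $10764$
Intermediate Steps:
$u = 9$
$- 26 u \left(-46\right) = \left(-26\right) 9 \left(-46\right) = \left(-234\right) \left(-46\right) = 10764$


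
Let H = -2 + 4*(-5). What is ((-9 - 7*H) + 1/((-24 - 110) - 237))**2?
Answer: 2893794436/137641 ≈ 21024.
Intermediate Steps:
H = -22 (H = -2 - 20 = -22)
((-9 - 7*H) + 1/((-24 - 110) - 237))**2 = ((-9 - 7*(-22)) + 1/((-24 - 110) - 237))**2 = ((-9 + 154) + 1/(-134 - 237))**2 = (145 + 1/(-371))**2 = (145 - 1/371)**2 = (53794/371)**2 = 2893794436/137641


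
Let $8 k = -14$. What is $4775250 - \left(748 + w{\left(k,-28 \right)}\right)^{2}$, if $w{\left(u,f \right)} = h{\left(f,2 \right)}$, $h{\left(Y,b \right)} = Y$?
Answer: $4256850$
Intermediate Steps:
$k = - \frac{7}{4}$ ($k = \frac{1}{8} \left(-14\right) = - \frac{7}{4} \approx -1.75$)
$w{\left(u,f \right)} = f$
$4775250 - \left(748 + w{\left(k,-28 \right)}\right)^{2} = 4775250 - \left(748 - 28\right)^{2} = 4775250 - 720^{2} = 4775250 - 518400 = 4256850$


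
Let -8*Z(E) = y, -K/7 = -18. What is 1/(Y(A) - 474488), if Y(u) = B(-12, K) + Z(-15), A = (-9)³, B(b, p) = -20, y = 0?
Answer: -1/474508 ≈ -2.1074e-6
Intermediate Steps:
K = 126 (K = -7*(-18) = 126)
A = -729
Z(E) = 0 (Z(E) = -⅛*0 = 0)
Y(u) = -20 (Y(u) = -20 + 0 = -20)
1/(Y(A) - 474488) = 1/(-20 - 474488) = 1/(-474508) = -1/474508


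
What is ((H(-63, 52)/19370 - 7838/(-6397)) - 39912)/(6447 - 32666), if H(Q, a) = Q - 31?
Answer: 2472670154469/1624396702955 ≈ 1.5222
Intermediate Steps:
H(Q, a) = -31 + Q
((H(-63, 52)/19370 - 7838/(-6397)) - 39912)/(6447 - 32666) = (((-31 - 63)/19370 - 7838/(-6397)) - 39912)/(6447 - 32666) = ((-94*1/19370 - 7838*(-1/6397)) - 39912)/(-26219) = ((-47/9685 + 7838/6397) - 39912)*(-1/26219) = (75610371/61954945 - 39912)*(-1/26219) = -2472670154469/61954945*(-1/26219) = 2472670154469/1624396702955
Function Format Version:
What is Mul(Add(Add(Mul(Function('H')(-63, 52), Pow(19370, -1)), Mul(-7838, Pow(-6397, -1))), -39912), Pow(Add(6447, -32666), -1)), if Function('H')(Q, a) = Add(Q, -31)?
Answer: Rational(2472670154469, 1624396702955) ≈ 1.5222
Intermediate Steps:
Function('H')(Q, a) = Add(-31, Q)
Mul(Add(Add(Mul(Function('H')(-63, 52), Pow(19370, -1)), Mul(-7838, Pow(-6397, -1))), -39912), Pow(Add(6447, -32666), -1)) = Mul(Add(Add(Mul(Add(-31, -63), Pow(19370, -1)), Mul(-7838, Pow(-6397, -1))), -39912), Pow(Add(6447, -32666), -1)) = Mul(Add(Add(Mul(-94, Rational(1, 19370)), Mul(-7838, Rational(-1, 6397))), -39912), Pow(-26219, -1)) = Mul(Add(Add(Rational(-47, 9685), Rational(7838, 6397)), -39912), Rational(-1, 26219)) = Mul(Add(Rational(75610371, 61954945), -39912), Rational(-1, 26219)) = Mul(Rational(-2472670154469, 61954945), Rational(-1, 26219)) = Rational(2472670154469, 1624396702955)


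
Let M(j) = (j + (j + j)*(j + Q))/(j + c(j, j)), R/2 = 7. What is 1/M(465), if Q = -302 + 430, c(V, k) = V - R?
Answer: 916/551955 ≈ 0.0016596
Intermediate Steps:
R = 14 (R = 2*7 = 14)
c(V, k) = -14 + V (c(V, k) = V - 1*14 = V - 14 = -14 + V)
Q = 128
M(j) = (j + 2*j*(128 + j))/(-14 + 2*j) (M(j) = (j + (j + j)*(j + 128))/(j + (-14 + j)) = (j + (2*j)*(128 + j))/(-14 + 2*j) = (j + 2*j*(128 + j))/(-14 + 2*j))
1/M(465) = 1/((½)*465*(257 + 2*465)/(-7 + 465)) = 1/((½)*465*(257 + 930)/458) = 1/((½)*465*(1/458)*1187) = 1/(551955/916) = 916/551955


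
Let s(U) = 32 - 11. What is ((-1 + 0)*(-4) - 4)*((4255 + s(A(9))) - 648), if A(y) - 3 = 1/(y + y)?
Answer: 0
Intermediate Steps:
A(y) = 3 + 1/(2*y) (A(y) = 3 + 1/(y + y) = 3 + 1/(2*y))
s(U) = 21
((-1 + 0)*(-4) - 4)*((4255 + s(A(9))) - 648) = ((-1 + 0)*(-4) - 4)*((4255 + 21) - 648) = (-1*(-4) - 4)*(4276 - 648) = (4 - 4)*3628 = 0*3628 = 0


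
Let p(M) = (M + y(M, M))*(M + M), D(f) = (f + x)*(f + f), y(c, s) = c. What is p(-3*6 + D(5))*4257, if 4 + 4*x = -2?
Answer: 4921092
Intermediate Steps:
x = -3/2 (x = -1 + (¼)*(-2) = -1 - ½ = -3/2 ≈ -1.5000)
D(f) = 2*f*(-3/2 + f) (D(f) = (f - 3/2)*(f + f) = (-3/2 + f)*(2*f) = 2*f*(-3/2 + f))
p(M) = 4*M² (p(M) = (M + M)*(M + M) = (2*M)*(2*M) = 4*M²)
p(-3*6 + D(5))*4257 = (4*(-3*6 + 5*(-3 + 2*5))²)*4257 = (4*(-18 + 5*(-3 + 10))²)*4257 = (4*(-18 + 5*7)²)*4257 = (4*(-18 + 35)²)*4257 = (4*17²)*4257 = (4*289)*4257 = 1156*4257 = 4921092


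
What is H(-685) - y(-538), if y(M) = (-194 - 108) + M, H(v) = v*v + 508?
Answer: 470573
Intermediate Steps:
H(v) = 508 + v² (H(v) = v² + 508 = 508 + v²)
y(M) = -302 + M
H(-685) - y(-538) = (508 + (-685)²) - (-302 - 538) = (508 + 469225) - 1*(-840) = 469733 + 840 = 470573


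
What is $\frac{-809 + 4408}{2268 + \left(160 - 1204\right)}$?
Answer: $\frac{3599}{1224} \approx 2.9404$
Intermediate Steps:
$\frac{-809 + 4408}{2268 + \left(160 - 1204\right)} = \frac{3599}{2268 - 1044} = \frac{3599}{1224}$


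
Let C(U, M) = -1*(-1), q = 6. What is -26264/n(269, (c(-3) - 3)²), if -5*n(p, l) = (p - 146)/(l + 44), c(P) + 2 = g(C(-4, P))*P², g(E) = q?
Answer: 107025800/41 ≈ 2.6104e+6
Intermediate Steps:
C(U, M) = 1
g(E) = 6
c(P) = -2 + 6*P²
n(p, l) = -(-146 + p)/(5*(44 + l)) (n(p, l) = -(p - 146)/(5*(l + 44)) = -(-146 + p)/(5*(44 + l)))
-26264/n(269, (c(-3) - 3)²) = -26264*5*(44 + ((-2 + 6*(-3)²) - 3)²)/(146 - 1*269) = -26264*5*(44 + ((-2 + 6*9) - 3)²)/(146 - 269) = -(-5778080/123 - 131320*((-2 + 54) - 3)²/123) = -(-5778080/123 - 131320*(52 - 3)²/123) = -26264/((⅕)*(-123)/(44 + 49²)) = -26264/((⅕)*(-123)/(44 + 2401)) = -26264/((⅕)*(-123)/2445) = -26264/((⅕)*(1/2445)*(-123)) = -26264/(-41/4075) = -26264*(-4075/41) = 107025800/41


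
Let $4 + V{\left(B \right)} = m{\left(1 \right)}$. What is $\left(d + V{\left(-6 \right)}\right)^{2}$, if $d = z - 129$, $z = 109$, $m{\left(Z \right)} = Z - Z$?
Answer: $576$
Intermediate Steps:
$m{\left(Z \right)} = 0$
$d = -20$ ($d = 109 - 129 = -20$)
$V{\left(B \right)} = -4$ ($V{\left(B \right)} = -4 + 0 = -4$)
$\left(d + V{\left(-6 \right)}\right)^{2} = \left(-20 - 4\right)^{2} = \left(-24\right)^{2} = 576$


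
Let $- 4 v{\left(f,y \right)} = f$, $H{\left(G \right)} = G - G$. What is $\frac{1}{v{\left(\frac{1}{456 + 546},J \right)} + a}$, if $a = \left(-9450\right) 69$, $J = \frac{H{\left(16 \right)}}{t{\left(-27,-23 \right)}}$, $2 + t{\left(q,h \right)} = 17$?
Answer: $- \frac{4008}{2613416401} \approx -1.5336 \cdot 10^{-6}$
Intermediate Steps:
$H{\left(G \right)} = 0$
$t{\left(q,h \right)} = 15$ ($t{\left(q,h \right)} = -2 + 17 = 15$)
$J = 0$ ($J = \frac{0}{15} = 0 \cdot \frac{1}{15} = 0$)
$a = -652050$
$v{\left(f,y \right)} = - \frac{f}{4}$
$\frac{1}{v{\left(\frac{1}{456 + 546},J \right)} + a} = \frac{1}{- \frac{1}{4 \left(456 + 546\right)} - 652050} = \frac{1}{- \frac{1}{4 \cdot 1002} - 652050} = \frac{1}{\left(- \frac{1}{4}\right) \frac{1}{1002} - 652050} = \frac{1}{- \frac{1}{4008} - 652050} = \frac{1}{- \frac{2613416401}{4008}} = - \frac{4008}{2613416401}$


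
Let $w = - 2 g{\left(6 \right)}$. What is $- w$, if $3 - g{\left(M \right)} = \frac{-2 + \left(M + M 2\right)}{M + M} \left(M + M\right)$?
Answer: $-26$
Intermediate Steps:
$g{\left(M \right)} = 5 - 3 M$ ($g{\left(M \right)} = 3 - \frac{-2 + \left(M + M 2\right)}{M + M} \left(M + M\right) = 3 - \frac{-2 + \left(M + 2 M\right)}{2 M} 2 M = 3 - \left(-2 + 3 M\right) \frac{1}{2 M} 2 M = 3 - \frac{-2 + 3 M}{2 M} 2 M = 3 - \left(-2 + 3 M\right) = 5 - 3 M$)
$w = 26$ ($w = - 2 \left(5 - 18\right) = \left(-2\right) \left(-13\right) = 26$)
$- w = \left(-1\right) 26 = -26$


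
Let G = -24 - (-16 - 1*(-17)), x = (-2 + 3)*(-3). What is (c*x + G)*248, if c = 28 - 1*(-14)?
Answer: -37448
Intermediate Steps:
x = -3 (x = 1*(-3) = -3)
c = 42 (c = 28 + 14 = 42)
G = -25 (G = -24 - (-16 + 17) = -24 - 1*1 = -24 - 1 = -25)
(c*x + G)*248 = (42*(-3) - 25)*248 = (-126 - 25)*248 = -151*248 = -37448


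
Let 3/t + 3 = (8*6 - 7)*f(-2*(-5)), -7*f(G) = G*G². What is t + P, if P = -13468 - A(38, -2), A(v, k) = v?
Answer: -554029647/41021 ≈ -13506.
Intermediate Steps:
f(G) = -G³/7 (f(G) = -G*G²/7 = -G³/7)
P = -13506 (P = -13468 - 1*38 = -13468 - 38 = -13506)
t = -21/41021 (t = 3/(-3 + (8*6 - 7)*(-(-2*(-5))³/7)) = 3/(-3 + (48 - 7)*(-⅐*10³)) = 3/(-3 + 41*(-⅐*1000)) = 3/(-3 + 41*(-1000/7)) = 3/(-3 - 41000/7) = 3/(-41021/7) = 3*(-7/41021) = -21/41021 ≈ -0.00051193)
t + P = -21/41021 - 13506 = -554029647/41021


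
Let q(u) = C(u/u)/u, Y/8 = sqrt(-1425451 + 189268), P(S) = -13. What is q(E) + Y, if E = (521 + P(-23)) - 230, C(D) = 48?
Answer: 24/139 + 8*I*sqrt(1236183) ≈ 0.17266 + 8894.7*I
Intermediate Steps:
Y = 8*I*sqrt(1236183) (Y = 8*sqrt(-1425451 + 189268) = 8*sqrt(-1236183) = 8*(I*sqrt(1236183)) = 8*I*sqrt(1236183) ≈ 8894.7*I)
E = 278 (E = (521 - 13) - 230 = 508 - 230 = 278)
q(u) = 48/u
q(E) + Y = 48/278 + 8*I*sqrt(1236183) = 48*(1/278) + 8*I*sqrt(1236183) = 24/139 + 8*I*sqrt(1236183)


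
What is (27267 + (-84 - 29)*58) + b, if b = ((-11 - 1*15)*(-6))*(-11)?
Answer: 18997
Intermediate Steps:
b = -1716 (b = ((-11 - 15)*(-6))*(-11) = -26*(-6)*(-11) = 156*(-11) = -1716)
(27267 + (-84 - 29)*58) + b = (27267 + (-84 - 29)*58) - 1716 = (27267 - 113*58) - 1716 = (27267 - 6554) - 1716 = 20713 - 1716 = 18997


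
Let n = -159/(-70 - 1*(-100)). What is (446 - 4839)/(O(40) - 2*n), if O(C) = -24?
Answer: 21965/67 ≈ 327.84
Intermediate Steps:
n = -53/10 (n = -159/(-70 + 100) = -159/30 = -159*1/30 = -53/10 ≈ -5.3000)
(446 - 4839)/(O(40) - 2*n) = (446 - 4839)/(-24 - 2*(-53/10)) = -4393/(-24 + 53/5) = -4393/(-67/5) = -4393*(-5/67) = 21965/67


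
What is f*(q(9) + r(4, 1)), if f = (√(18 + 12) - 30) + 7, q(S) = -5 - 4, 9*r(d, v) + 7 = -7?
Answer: 2185/9 - 95*√30/9 ≈ 184.96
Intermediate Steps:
r(d, v) = -14/9 (r(d, v) = -7/9 + (⅑)*(-7) = -7/9 - 7/9 = -14/9)
q(S) = -9
f = -23 + √30 (f = (√30 - 30) + 7 = (-30 + √30) + 7 = -23 + √30 ≈ -17.523)
f*(q(9) + r(4, 1)) = (-23 + √30)*(-9 - 14/9) = (-23 + √30)*(-95/9) = 2185/9 - 95*√30/9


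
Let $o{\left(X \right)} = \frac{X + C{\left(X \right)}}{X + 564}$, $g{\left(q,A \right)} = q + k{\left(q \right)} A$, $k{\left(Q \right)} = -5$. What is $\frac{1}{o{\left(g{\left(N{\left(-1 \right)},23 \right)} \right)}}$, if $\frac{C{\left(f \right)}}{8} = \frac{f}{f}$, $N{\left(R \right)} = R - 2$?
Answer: $- \frac{223}{55} \approx -4.0545$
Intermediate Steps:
$N{\left(R \right)} = -2 + R$
$C{\left(f \right)} = 8$ ($C{\left(f \right)} = 8 \frac{f}{f} = 8 \cdot 1 = 8$)
$g{\left(q,A \right)} = q - 5 A$
$o{\left(X \right)} = \frac{8 + X}{564 + X}$ ($o{\left(X \right)} = \frac{X + 8}{X + 564} = \frac{8 + X}{564 + X}$)
$\frac{1}{o{\left(g{\left(N{\left(-1 \right)},23 \right)} \right)}} = \frac{1}{\frac{1}{564 - 118} \left(8 - 118\right)} = \frac{1}{\frac{1}{446} \left(-110\right)} = \frac{1}{- \frac{55}{223}} = - \frac{223}{55}$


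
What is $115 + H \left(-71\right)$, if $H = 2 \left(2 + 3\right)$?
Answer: $-595$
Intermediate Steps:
$H = 10$ ($H = 2 \cdot 5 = 10$)
$115 + H \left(-71\right) = 115 + 10 \left(-71\right) = 115 - 710 = -595$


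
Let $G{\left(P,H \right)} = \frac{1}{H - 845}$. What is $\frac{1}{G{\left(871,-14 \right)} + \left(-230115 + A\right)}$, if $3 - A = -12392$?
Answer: $- \frac{859}{187021481} \approx -4.5931 \cdot 10^{-6}$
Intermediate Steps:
$A = 12395$ ($A = 3 - -12392 = 3 + 12392 = 12395$)
$G{\left(P,H \right)} = \frac{1}{-845 + H}$
$\frac{1}{G{\left(871,-14 \right)} + \left(-230115 + A\right)} = \frac{1}{\frac{1}{-845 - 14} + \left(-230115 + 12395\right)} = \frac{1}{\frac{1}{-859} - 217720} = \frac{1}{- \frac{1}{859} - 217720} = \frac{1}{- \frac{187021481}{859}} = - \frac{859}{187021481}$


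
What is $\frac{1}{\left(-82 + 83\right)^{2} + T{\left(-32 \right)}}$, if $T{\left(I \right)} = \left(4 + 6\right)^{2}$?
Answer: $\frac{1}{101} \approx 0.009901$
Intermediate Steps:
$T{\left(I \right)} = 100$ ($T{\left(I \right)} = 10^{2} = 100$)
$\frac{1}{\left(-82 + 83\right)^{2} + T{\left(-32 \right)}} = \frac{1}{\left(-82 + 83\right)^{2} + 100} = \frac{1}{1^{2} + 100} = \frac{1}{1 + 100} = \frac{1}{101}$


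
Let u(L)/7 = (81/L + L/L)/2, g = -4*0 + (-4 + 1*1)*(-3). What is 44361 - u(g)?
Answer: 44326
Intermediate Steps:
g = 9 (g = 0 + (-4 + 1)*(-3) = 0 - 3*(-3) = 0 + 9 = 9)
u(L) = 7/2 + 567/(2*L) (u(L) = 7*((81/L + L/L)/2) = 7*((81/L + 1)*(½)) = 7*((1 + 81/L)*(½)) = 7*(½ + 81/(2*L)) = 7/2 + 567/(2*L))
44361 - u(g) = 44361 - 7*(81 + 9)/(2*9) = 44361 - 7*90/(2*9) = 44361 - 1*35 = 44361 - 35 = 44326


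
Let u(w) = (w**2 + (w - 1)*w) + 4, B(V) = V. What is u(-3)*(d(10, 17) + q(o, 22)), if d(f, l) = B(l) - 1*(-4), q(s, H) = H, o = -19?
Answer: 1075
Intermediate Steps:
d(f, l) = 4 + l (d(f, l) = l - 1*(-4) = l + 4 = 4 + l)
u(w) = 4 + w**2 + w*(-1 + w) (u(w) = (w**2 + (-1 + w)*w) + 4 = (w**2 + w*(-1 + w)) + 4 = 4 + w**2 + w*(-1 + w))
u(-3)*(d(10, 17) + q(o, 22)) = (4 - 1*(-3) + 2*(-3)**2)*((4 + 17) + 22) = (4 + 3 + 2*9)*(21 + 22) = (4 + 3 + 18)*43 = 25*43 = 1075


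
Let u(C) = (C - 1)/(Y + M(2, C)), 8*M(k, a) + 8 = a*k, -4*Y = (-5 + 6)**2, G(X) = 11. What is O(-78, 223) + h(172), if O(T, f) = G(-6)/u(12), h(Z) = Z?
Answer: 695/4 ≈ 173.75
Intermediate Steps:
Y = -1/4 (Y = -(-5 + 6)**2/4 = -1/4*1**2 = -1/4*1 = -1/4 ≈ -0.25000)
M(k, a) = -1 + a*k/8 (M(k, a) = -1 + (a*k)/8 = -1 + a*k/8)
u(C) = (-1 + C)/(-5/4 + C/4) (u(C) = (C - 1)/(-1/4 + (-1 + (1/8)*C*2)) = (-1 + C)/(-1/4 + (-1 + C/4)) = (-1 + C)/(-5/4 + C/4))
O(T, f) = 7/4 (O(T, f) = 11/((4*(-1 + 12)/(-5 + 12))) = 11/((4*11/7)) = 11/((4*(1/7)*11)) = 11/(44/7) = 11*(7/44) = 7/4)
O(-78, 223) + h(172) = 7/4 + 172 = 695/4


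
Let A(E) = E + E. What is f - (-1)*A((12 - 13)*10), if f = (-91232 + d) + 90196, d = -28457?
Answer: -29513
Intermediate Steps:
A(E) = 2*E
f = -29493 (f = (-91232 - 28457) + 90196 = -119689 + 90196 = -29493)
f - (-1)*A((12 - 13)*10) = -29493 - (-1)*2*((12 - 13)*10) = -29493 - (-1)*2*(-1*10) = -29493 - (-1)*2*(-10) = -29493 - (-1)*(-20) = -29493 - 1*20 = -29493 - 20 = -29513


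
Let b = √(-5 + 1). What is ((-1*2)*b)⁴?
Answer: 256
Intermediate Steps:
b = 2*I (b = √(-4) = 2*I ≈ 2.0*I)
((-1*2)*b)⁴ = ((-1*2)*(2*I))⁴ = (-4*I)⁴ = 256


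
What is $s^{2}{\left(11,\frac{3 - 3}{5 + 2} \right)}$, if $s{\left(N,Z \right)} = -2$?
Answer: $4$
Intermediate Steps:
$s^{2}{\left(11,\frac{3 - 3}{5 + 2} \right)} = \left(-2\right)^{2} = 4$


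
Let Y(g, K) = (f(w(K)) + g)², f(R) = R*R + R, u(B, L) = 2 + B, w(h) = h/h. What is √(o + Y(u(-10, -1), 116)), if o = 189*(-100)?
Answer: 12*I*√131 ≈ 137.35*I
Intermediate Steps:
w(h) = 1
f(R) = R + R² (f(R) = R² + R = R + R²)
o = -18900
Y(g, K) = (2 + g)² (Y(g, K) = (1*(1 + 1) + g)² = (1*2 + g)² = (2 + g)²)
√(o + Y(u(-10, -1), 116)) = √(-18900 + (2 + (2 - 10))²) = √(-18900 + (2 - 8)²) = √(-18900 + (-6)²) = √(-18900 + 36) = √(-18864) = 12*I*√131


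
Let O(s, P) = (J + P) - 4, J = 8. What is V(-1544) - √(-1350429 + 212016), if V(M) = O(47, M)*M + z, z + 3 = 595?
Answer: 2378352 - I*√1138413 ≈ 2.3784e+6 - 1067.0*I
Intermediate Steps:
z = 592 (z = -3 + 595 = 592)
O(s, P) = 4 + P (O(s, P) = (8 + P) - 4 = 4 + P)
V(M) = 592 + M*(4 + M) (V(M) = (4 + M)*M + 592 = M*(4 + M) + 592 = 592 + M*(4 + M))
V(-1544) - √(-1350429 + 212016) = (592 - 1544*(4 - 1544)) - √(-1350429 + 212016) = (592 - 1544*(-1540)) - √(-1138413) = (592 + 2377760) - I*√1138413 = 2378352 - I*√1138413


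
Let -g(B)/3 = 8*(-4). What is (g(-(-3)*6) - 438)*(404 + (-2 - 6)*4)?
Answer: -127224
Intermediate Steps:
g(B) = 96 (g(B) = -24*(-4) = -3*(-32) = 96)
(g(-(-3)*6) - 438)*(404 + (-2 - 6)*4) = (96 - 438)*(404 + (-2 - 6)*4) = -342*(404 - 8*4) = -342*(404 - 32) = -342*372 = -127224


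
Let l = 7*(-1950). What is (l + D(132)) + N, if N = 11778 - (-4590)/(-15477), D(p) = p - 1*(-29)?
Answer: -8828579/5159 ≈ -1711.3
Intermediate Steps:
l = -13650
D(p) = 29 + p (D(p) = p + 29 = 29 + p)
N = 60761172/5159 (N = 11778 - (-4590)*(-1)/15477 = 11778 - 1*1530/5159 = 11778 - 1530/5159 = 60761172/5159 ≈ 11778.)
(l + D(132)) + N = (-13650 + (29 + 132)) + 60761172/5159 = (-13650 + 161) + 60761172/5159 = -13489 + 60761172/5159 = -8828579/5159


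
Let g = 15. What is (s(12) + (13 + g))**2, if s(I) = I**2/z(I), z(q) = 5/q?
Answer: 3489424/25 ≈ 1.3958e+5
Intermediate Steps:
s(I) = I**3/5 (s(I) = I**2/((5/I)) = I**2*(I/5) = I**3/5)
(s(12) + (13 + g))**2 = ((1/5)*12**3 + (13 + 15))**2 = ((1/5)*1728 + 28)**2 = (1728/5 + 28)**2 = (1868/5)**2 = 3489424/25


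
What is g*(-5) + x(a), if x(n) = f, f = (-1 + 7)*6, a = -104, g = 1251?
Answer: -6219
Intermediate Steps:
f = 36 (f = 6*6 = 36)
x(n) = 36
g*(-5) + x(a) = 1251*(-5) + 36 = -6255 + 36 = -6219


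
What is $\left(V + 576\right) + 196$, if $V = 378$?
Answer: $1150$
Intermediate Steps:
$\left(V + 576\right) + 196 = \left(378 + 576\right) + 196 = 954 + 196 = 1150$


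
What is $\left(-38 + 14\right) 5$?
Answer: $-120$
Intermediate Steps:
$\left(-38 + 14\right) 5 = \left(-24\right) 5 = -120$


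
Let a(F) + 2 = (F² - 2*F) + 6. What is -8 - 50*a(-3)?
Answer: -958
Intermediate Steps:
a(F) = 4 + F² - 2*F (a(F) = -2 + ((F² - 2*F) + 6) = -2 + (6 + F² - 2*F) = 4 + F² - 2*F)
-8 - 50*a(-3) = -8 - 50*(4 + (-3)² - 2*(-3)) = -8 - 50*(4 + 9 + 6) = -8 - 50*19 = -8 - 950 = -958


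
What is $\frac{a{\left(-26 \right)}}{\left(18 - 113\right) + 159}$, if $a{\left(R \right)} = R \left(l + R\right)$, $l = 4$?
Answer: $\frac{143}{16} \approx 8.9375$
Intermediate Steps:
$a{\left(R \right)} = R \left(4 + R\right)$
$\frac{a{\left(-26 \right)}}{\left(18 - 113\right) + 159} = \frac{\left(-26\right) \left(4 - 26\right)}{\left(18 - 113\right) + 159} = \frac{\left(-26\right) \left(-22\right)}{-95 + 159} = \frac{572}{64} = 572 \cdot \frac{1}{64} = \frac{143}{16}$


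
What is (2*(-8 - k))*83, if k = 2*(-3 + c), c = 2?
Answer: -996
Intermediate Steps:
k = -2 (k = 2*(-3 + 2) = 2*(-1) = -2)
(2*(-8 - k))*83 = (2*(-8 - 1*(-2)))*83 = (2*(-8 + 2))*83 = (2*(-6))*83 = -12*83 = -996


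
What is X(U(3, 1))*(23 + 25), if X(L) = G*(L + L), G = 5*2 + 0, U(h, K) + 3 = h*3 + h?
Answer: 8640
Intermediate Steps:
U(h, K) = -3 + 4*h (U(h, K) = -3 + (h*3 + h) = -3 + (3*h + h) = -3 + 4*h)
G = 10 (G = 10 + 0 = 10)
X(L) = 20*L (X(L) = 10*(L + L) = 10*(2*L) = 20*L)
X(U(3, 1))*(23 + 25) = (20*(-3 + 4*3))*(23 + 25) = (20*(-3 + 12))*48 = (20*9)*48 = 180*48 = 8640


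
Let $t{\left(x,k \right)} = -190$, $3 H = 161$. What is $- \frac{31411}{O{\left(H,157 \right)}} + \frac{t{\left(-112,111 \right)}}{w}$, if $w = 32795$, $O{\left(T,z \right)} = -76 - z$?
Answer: $\frac{206015895}{1528247} \approx 134.81$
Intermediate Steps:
$H = \frac{161}{3}$ ($H = \frac{1}{3} \cdot 161 = \frac{161}{3} \approx 53.667$)
$- \frac{31411}{O{\left(H,157 \right)}} + \frac{t{\left(-112,111 \right)}}{w} = - \frac{31411}{-76 - 157} - \frac{190}{32795} = - \frac{31411}{-76 - 157} - \frac{38}{6559} = - \frac{31411}{-233} - \frac{38}{6559} = \left(-31411\right) \left(- \frac{1}{233}\right) - \frac{38}{6559} = \frac{31411}{233} - \frac{38}{6559} = \frac{206015895}{1528247}$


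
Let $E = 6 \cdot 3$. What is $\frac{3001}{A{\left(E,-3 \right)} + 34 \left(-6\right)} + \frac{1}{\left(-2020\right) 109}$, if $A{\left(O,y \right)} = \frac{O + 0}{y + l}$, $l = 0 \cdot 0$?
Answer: $- \frac{66076039}{4623780} \approx -14.29$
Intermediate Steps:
$l = 0$
$E = 18$
$A{\left(O,y \right)} = \frac{O}{y}$ ($A{\left(O,y \right)} = \frac{O + 0}{y + 0} = \frac{O}{y}$)
$\frac{3001}{A{\left(E,-3 \right)} + 34 \left(-6\right)} + \frac{1}{\left(-2020\right) 109} = \frac{3001}{\frac{18}{-3} + 34 \left(-6\right)} + \frac{1}{\left(-2020\right) 109} = \frac{3001}{18 \left(- \frac{1}{3}\right) - 204} - \frac{1}{220180} = \frac{3001}{-6 - 204} - \frac{1}{220180} = \frac{3001}{-210} - \frac{1}{220180} = 3001 \left(- \frac{1}{210}\right) - \frac{1}{220180} = - \frac{3001}{210} - \frac{1}{220180} = - \frac{66076039}{4623780}$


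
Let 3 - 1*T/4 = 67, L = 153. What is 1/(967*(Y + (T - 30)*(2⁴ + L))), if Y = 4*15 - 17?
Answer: -1/46697397 ≈ -2.1414e-8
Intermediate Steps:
T = -256 (T = 12 - 4*67 = 12 - 268 = -256)
Y = 43 (Y = 60 - 17 = 43)
1/(967*(Y + (T - 30)*(2⁴ + L))) = 1/(967*(43 + (-256 - 30)*(2⁴ + 153))) = 1/(967*(43 - 286*(16 + 153))) = 1/(967*(43 - 286*169)) = 1/(967*(43 - 48334)) = 1/(967*(-48291)) = 1/(-46697397) = -1/46697397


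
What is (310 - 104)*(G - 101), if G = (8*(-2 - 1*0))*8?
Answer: -47174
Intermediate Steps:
G = -128 (G = (8*(-2 + 0))*8 = (8*(-2))*8 = -16*8 = -128)
(310 - 104)*(G - 101) = (310 - 104)*(-128 - 101) = 206*(-229) = -47174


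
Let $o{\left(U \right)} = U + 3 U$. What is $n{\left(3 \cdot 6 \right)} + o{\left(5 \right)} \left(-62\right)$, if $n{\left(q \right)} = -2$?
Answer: $-1242$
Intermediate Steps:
$o{\left(U \right)} = 4 U$
$n{\left(3 \cdot 6 \right)} + o{\left(5 \right)} \left(-62\right) = -2 + 4 \cdot 5 \left(-62\right) = -2 + 20 \left(-62\right) = -2 - 1240 = -1242$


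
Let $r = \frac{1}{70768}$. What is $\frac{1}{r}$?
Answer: $70768$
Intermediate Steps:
$r = \frac{1}{70768} \approx 1.4131 \cdot 10^{-5}$
$\frac{1}{r} = \frac{1}{\frac{1}{70768}} = 70768$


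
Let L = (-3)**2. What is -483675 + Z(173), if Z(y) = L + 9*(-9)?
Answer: -483747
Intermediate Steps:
L = 9
Z(y) = -72 (Z(y) = 9 + 9*(-9) = 9 - 81 = -72)
-483675 + Z(173) = -483675 - 72 = -483747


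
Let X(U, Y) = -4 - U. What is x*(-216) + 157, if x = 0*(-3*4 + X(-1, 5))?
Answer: 157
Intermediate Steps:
x = 0 (x = 0*(-3*4 + (-4 - 1*(-1))) = 0*(-12 + (-4 + 1)) = 0*(-12 - 3) = 0*(-15) = 0)
x*(-216) + 157 = 0*(-216) + 157 = 0 + 157 = 157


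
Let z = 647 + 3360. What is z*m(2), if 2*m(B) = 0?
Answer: 0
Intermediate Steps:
m(B) = 0 (m(B) = (½)*0 = 0)
z = 4007
z*m(2) = 4007*0 = 0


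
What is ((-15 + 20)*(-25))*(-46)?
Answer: 5750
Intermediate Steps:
((-15 + 20)*(-25))*(-46) = (5*(-25))*(-46) = -125*(-46) = 5750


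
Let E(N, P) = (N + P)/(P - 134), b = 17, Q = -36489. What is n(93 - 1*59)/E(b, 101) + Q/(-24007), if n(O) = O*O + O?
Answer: -469224594/1416413 ≈ -331.28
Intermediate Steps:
E(N, P) = (N + P)/(-134 + P)
n(O) = O + O² (n(O) = O² + O = O + O²)
n(93 - 1*59)/E(b, 101) + Q/(-24007) = ((93 - 1*59)*(1 + (93 - 1*59)))/(((17 + 101)/(-134 + 101))) - 36489/(-24007) = ((93 - 59)*(1 + (93 - 59)))/((118/(-33))) - 36489*(-1/24007) = (34*(1 + 34))/((-1/33*118)) + 36489/24007 = (34*35)/(-118/33) + 36489/24007 = 1190*(-33/118) + 36489/24007 = -19635/59 + 36489/24007 = -469224594/1416413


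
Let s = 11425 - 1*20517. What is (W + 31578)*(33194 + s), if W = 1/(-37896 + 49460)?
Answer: 4400639483643/5782 ≈ 7.6109e+8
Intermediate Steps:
s = -9092 (s = 11425 - 20517 = -9092)
W = 1/11564 ≈ 8.6475e-5
(W + 31578)*(33194 + s) = (1/11564 + 31578)*(33194 - 9092) = (365167993/11564)*24102 = 4400639483643/5782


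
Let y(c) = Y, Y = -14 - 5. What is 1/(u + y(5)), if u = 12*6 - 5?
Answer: 1/48 ≈ 0.020833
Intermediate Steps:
Y = -19
y(c) = -19
u = 67 (u = 72 - 5 = 67)
1/(u + y(5)) = 1/(67 - 19) = 1/48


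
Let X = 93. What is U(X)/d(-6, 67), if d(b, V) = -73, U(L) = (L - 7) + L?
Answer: -179/73 ≈ -2.4521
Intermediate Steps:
U(L) = -7 + 2*L (U(L) = (-7 + L) + L = -7 + 2*L)
U(X)/d(-6, 67) = (-7 + 2*93)/(-73) = (-7 + 186)*(-1/73) = 179*(-1/73) = -179/73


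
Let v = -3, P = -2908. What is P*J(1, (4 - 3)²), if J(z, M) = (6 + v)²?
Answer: -26172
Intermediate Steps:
J(z, M) = 9 (J(z, M) = (6 - 3)² = 3² = 9)
P*J(1, (4 - 3)²) = -2908*9 = -26172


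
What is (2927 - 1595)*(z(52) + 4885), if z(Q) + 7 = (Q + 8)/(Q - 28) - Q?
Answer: 6431562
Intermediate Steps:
z(Q) = -7 - Q + (8 + Q)/(-28 + Q) (z(Q) = -7 + ((Q + 8)/(Q - 28) - Q) = -7 + ((8 + Q)/(-28 + Q) - Q) = -7 + (-Q + (8 + Q)/(-28 + Q)) = -7 - Q + (8 + Q)/(-28 + Q))
(2927 - 1595)*(z(52) + 4885) = (2927 - 1595)*((204 - 1*52**2 + 22*52)/(-28 + 52) + 4885) = 1332*((204 - 1*2704 + 1144)/24 + 4885) = 1332*((204 - 2704 + 1144)/24 + 4885) = 1332*((1/24)*(-1356) + 4885) = 1332*(-113/2 + 4885) = 1332*(9657/2) = 6431562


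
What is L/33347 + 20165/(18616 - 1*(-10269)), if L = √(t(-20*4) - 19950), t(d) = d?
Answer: 37/53 + I*√20030/33347 ≈ 0.69811 + 0.0042441*I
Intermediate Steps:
L = I*√20030 (L = √(-20*4 - 19950) = √(-80 - 19950) = √(-20030) = I*√20030 ≈ 141.53*I)
L/33347 + 20165/(18616 - 1*(-10269)) = (I*√20030)/33347 + 20165/(18616 - 1*(-10269)) = (I*√20030)*(1/33347) + 20165/(18616 + 10269) = I*√20030/33347 + 20165/28885 = I*√20030/33347 + 20165*(1/28885) = I*√20030/33347 + 37/53 = 37/53 + I*√20030/33347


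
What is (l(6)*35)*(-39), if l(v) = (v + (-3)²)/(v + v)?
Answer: -6825/4 ≈ -1706.3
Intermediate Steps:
l(v) = (9 + v)/(2*v) (l(v) = (v + 9)/((2*v)) = (9 + v)*(1/(2*v)) = (9 + v)/(2*v))
(l(6)*35)*(-39) = (((½)*(9 + 6)/6)*35)*(-39) = (((½)*(⅙)*15)*35)*(-39) = ((5/4)*35)*(-39) = (175/4)*(-39) = -6825/4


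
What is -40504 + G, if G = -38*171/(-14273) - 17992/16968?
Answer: -25024433599/617817 ≈ -40505.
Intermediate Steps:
G = -373831/617817 (G = -6498*(-1/14273) - 17992*1/16968 = 6498/14273 - 2249/2121 = -373831/617817 ≈ -0.60508)
-40504 + G = -40504 - 373831/617817 = -25024433599/617817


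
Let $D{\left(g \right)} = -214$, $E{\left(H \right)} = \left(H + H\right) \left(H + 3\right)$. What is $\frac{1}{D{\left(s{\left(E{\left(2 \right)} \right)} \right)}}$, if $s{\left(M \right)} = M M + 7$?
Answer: $- \frac{1}{214} \approx -0.0046729$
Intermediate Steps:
$E{\left(H \right)} = 2 H \left(3 + H\right)$
$s{\left(M \right)} = 7 + M^{2}$ ($s{\left(M \right)} = M^{2} + 7 = 7 + M^{2}$)
$\frac{1}{D{\left(s{\left(E{\left(2 \right)} \right)} \right)}} = \frac{1}{-214} = - \frac{1}{214}$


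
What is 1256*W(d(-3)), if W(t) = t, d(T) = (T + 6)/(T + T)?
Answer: -628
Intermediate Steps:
d(T) = (6 + T)/(2*T) (d(T) = (6 + T)/((2*T)) = (6 + T)*(1/(2*T)) = (6 + T)/(2*T))
1256*W(d(-3)) = 1256*((½)*(6 - 3)/(-3)) = 1256*((½)*(-⅓)*3) = 1256*(-½) = -628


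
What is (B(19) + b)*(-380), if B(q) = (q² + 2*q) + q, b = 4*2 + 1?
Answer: -162260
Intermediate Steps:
b = 9 (b = 8 + 1 = 9)
B(q) = q² + 3*q
(B(19) + b)*(-380) = (19*(3 + 19) + 9)*(-380) = (19*22 + 9)*(-380) = (418 + 9)*(-380) = 427*(-380) = -162260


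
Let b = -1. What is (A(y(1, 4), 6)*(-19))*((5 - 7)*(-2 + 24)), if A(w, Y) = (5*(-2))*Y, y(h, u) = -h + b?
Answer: -50160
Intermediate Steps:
y(h, u) = -1 - h (y(h, u) = -h - 1 = -1 - h)
A(w, Y) = -10*Y
(A(y(1, 4), 6)*(-19))*((5 - 7)*(-2 + 24)) = (-10*6*(-19))*((5 - 7)*(-2 + 24)) = (-60*(-19))*(-2*22) = 1140*(-44) = -50160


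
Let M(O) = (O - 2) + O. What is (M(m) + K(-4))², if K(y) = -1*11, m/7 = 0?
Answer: 169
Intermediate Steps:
m = 0 (m = 7*0 = 0)
K(y) = -11
M(O) = -2 + 2*O (M(O) = (-2 + O) + O = -2 + 2*O)
(M(m) + K(-4))² = ((-2 + 2*0) - 11)² = ((-2 + 0) - 11)² = (-2 - 11)² = (-13)² = 169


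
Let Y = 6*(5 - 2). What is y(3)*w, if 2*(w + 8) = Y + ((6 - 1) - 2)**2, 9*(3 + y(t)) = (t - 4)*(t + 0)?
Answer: -55/3 ≈ -18.333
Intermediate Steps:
y(t) = -3 + t*(-4 + t)/9 (y(t) = -3 + ((t - 4)*(t + 0))/9 = -3 + ((-4 + t)*t)/9 = -3 + (t*(-4 + t))/9 = -3 + t*(-4 + t)/9)
Y = 18 (Y = 6*3 = 18)
w = 11/2 (w = -8 + (18 + ((6 - 1) - 2)**2)/2 = -8 + (18 + (5 - 2)**2)/2 = -8 + (18 + 3**2)/2 = -8 + (18 + 9)/2 = -8 + (1/2)*27 = -8 + 27/2 = 11/2 ≈ 5.5000)
y(3)*w = (-3 - 4/9*3 + (1/9)*3**2)*(11/2) = (-3 - 4/3 + (1/9)*9)*(11/2) = (-3 - 4/3 + 1)*(11/2) = -10/3*11/2 = -55/3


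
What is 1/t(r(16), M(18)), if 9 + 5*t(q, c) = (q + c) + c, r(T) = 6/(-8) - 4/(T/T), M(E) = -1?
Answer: -20/63 ≈ -0.31746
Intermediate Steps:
r(T) = -19/4 (r(T) = 6*(-⅛) - 4/1 = -¾ - 4*1 = -¾ - 4 = -19/4)
t(q, c) = -9/5 + q/5 + 2*c/5 (t(q, c) = -9/5 + ((q + c) + c)/5 = -9/5 + ((c + q) + c)/5 = -9/5 + (q + 2*c)/5 = -9/5 + (q/5 + 2*c/5) = -9/5 + q/5 + 2*c/5)
1/t(r(16), M(18)) = 1/(-9/5 + (⅕)*(-19/4) + (⅖)*(-1)) = 1/(-9/5 - 19/20 - ⅖) = 1/(-63/20) = -20/63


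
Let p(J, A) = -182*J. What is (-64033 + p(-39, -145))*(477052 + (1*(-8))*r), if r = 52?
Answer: -27137270660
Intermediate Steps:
(-64033 + p(-39, -145))*(477052 + (1*(-8))*r) = (-64033 - 182*(-39))*(477052 + (1*(-8))*52) = (-64033 + 7098)*(477052 - 8*52) = -56935*(477052 - 416) = -56935*476636 = -27137270660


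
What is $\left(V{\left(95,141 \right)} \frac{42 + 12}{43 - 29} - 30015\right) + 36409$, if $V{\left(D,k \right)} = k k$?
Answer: $\frac{581545}{7} \approx 83078.0$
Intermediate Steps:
$V{\left(D,k \right)} = k^{2}$
$\left(V{\left(95,141 \right)} \frac{42 + 12}{43 - 29} - 30015\right) + 36409 = \left(141^{2} \frac{42 + 12}{43 - 29} - 30015\right) + 36409 = \left(19881 \cdot \frac{54}{14} - 30015\right) + 36409 = \left(19881 \cdot 54 \cdot \frac{1}{14} - 30015\right) + 36409 = \left(19881 \cdot \frac{27}{7} - 30015\right) + 36409 = \left(\frac{536787}{7} - 30015\right) + 36409 = \frac{326682}{7} + 36409 = \frac{581545}{7}$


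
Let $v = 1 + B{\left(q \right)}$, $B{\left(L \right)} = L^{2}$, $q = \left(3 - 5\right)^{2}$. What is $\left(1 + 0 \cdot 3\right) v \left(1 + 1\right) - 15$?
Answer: $19$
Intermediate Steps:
$q = 4$ ($q = \left(-2\right)^{2} = 4$)
$v = 17$ ($v = 1 + 4^{2} = 1 + 16 = 17$)
$\left(1 + 0 \cdot 3\right) v \left(1 + 1\right) - 15 = \left(1 + 0 \cdot 3\right) 17 \left(1 + 1\right) - 15 = \left(1 + 0\right) 17 \cdot 2 - 15 = 1 \cdot 34 - 15 = 34 - 15 = 19$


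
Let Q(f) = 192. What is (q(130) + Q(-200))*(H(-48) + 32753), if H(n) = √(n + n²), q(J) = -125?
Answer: 2194451 + 268*√141 ≈ 2.1976e+6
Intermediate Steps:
(q(130) + Q(-200))*(H(-48) + 32753) = (-125 + 192)*(√(-48*(1 - 48)) + 32753) = 67*(√(-48*(-47)) + 32753) = 67*(√2256 + 32753) = 67*(4*√141 + 32753) = 67*(32753 + 4*√141) = 2194451 + 268*√141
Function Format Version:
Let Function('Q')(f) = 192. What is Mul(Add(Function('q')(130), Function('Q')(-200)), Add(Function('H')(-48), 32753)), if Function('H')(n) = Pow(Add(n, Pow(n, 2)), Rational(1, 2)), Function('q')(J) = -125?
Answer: Add(2194451, Mul(268, Pow(141, Rational(1, 2)))) ≈ 2.1976e+6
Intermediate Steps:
Mul(Add(Function('q')(130), Function('Q')(-200)), Add(Function('H')(-48), 32753)) = Mul(Add(-125, 192), Add(Pow(Mul(-48, Add(1, -48)), Rational(1, 2)), 32753)) = Mul(67, Add(Pow(Mul(-48, -47), Rational(1, 2)), 32753)) = Mul(67, Add(Pow(2256, Rational(1, 2)), 32753)) = Mul(67, Add(Mul(4, Pow(141, Rational(1, 2))), 32753)) = Mul(67, Add(32753, Mul(4, Pow(141, Rational(1, 2))))) = Add(2194451, Mul(268, Pow(141, Rational(1, 2))))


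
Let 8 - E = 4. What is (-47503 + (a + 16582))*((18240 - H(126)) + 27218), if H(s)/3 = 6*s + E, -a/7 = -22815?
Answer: 5560635552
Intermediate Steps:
a = 159705 (a = -7*(-22815) = 159705)
E = 4 (E = 8 - 1*4 = 8 - 4 = 4)
H(s) = 12 + 18*s (H(s) = 3*(6*s + 4) = 3*(4 + 6*s) = 12 + 18*s)
(-47503 + (a + 16582))*((18240 - H(126)) + 27218) = (-47503 + (159705 + 16582))*((18240 - (12 + 18*126)) + 27218) = (-47503 + 176287)*((18240 - (12 + 2268)) + 27218) = 128784*((18240 - 1*2280) + 27218) = 128784*((18240 - 2280) + 27218) = 128784*(15960 + 27218) = 128784*43178 = 5560635552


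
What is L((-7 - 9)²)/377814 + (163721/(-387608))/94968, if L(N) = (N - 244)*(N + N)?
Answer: 37683495753407/2317911341219136 ≈ 0.016258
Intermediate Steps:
L(N) = 2*N*(-244 + N) (L(N) = (-244 + N)*(2*N) = 2*N*(-244 + N))
L((-7 - 9)²)/377814 + (163721/(-387608))/94968 = (2*(-7 - 9)²*(-244 + (-7 - 9)²))/377814 + (163721/(-387608))/94968 = (2*(-16)²*(-244 + (-16)²))*(1/377814) + (163721*(-1/387608))*(1/94968) = (2*256*(-244 + 256))*(1/377814) - 163721/387608*1/94968 = (2*256*12)*(1/377814) - 163721/36810356544 = 6144*(1/377814) - 163721/36810356544 = 1024/62969 - 163721/36810356544 = 37683495753407/2317911341219136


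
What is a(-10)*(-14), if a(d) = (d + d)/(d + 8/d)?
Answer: -700/27 ≈ -25.926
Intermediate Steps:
a(d) = 2*d/(d + 8/d) (a(d) = (2*d)/(d + 8/d) = 2*d/(d + 8/d))
a(-10)*(-14) = (2*(-10)²/(8 + (-10)²))*(-14) = (2*100/(8 + 100))*(-14) = (2*100/108)*(-14) = (2*100*(1/108))*(-14) = (50/27)*(-14) = -700/27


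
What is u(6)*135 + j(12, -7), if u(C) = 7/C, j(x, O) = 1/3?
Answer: 947/6 ≈ 157.83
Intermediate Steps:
j(x, O) = 1/3
u(6)*135 + j(12, -7) = (7/6)*135 + 1/3 = 315/2 + 1/3 = 947/6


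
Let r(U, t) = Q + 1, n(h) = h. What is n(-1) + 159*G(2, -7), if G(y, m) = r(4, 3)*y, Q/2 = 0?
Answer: 317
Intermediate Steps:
Q = 0 (Q = 2*0 = 0)
r(U, t) = 1 (r(U, t) = 0 + 1 = 1)
G(y, m) = y (G(y, m) = 1*y = y)
n(-1) + 159*G(2, -7) = -1 + 159*2 = -1 + 318 = 317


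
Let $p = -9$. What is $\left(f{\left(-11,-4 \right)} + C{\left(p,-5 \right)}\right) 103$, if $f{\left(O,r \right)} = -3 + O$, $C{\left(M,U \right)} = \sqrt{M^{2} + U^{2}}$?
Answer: $-1442 + 103 \sqrt{106} \approx -381.55$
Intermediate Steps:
$\left(f{\left(-11,-4 \right)} + C{\left(p,-5 \right)}\right) 103 = \left(\left(-3 - 11\right) + \sqrt{\left(-9\right)^{2} + \left(-5\right)^{2}}\right) 103 = \left(-14 + \sqrt{81 + 25}\right) 103 = \left(-14 + \sqrt{106}\right) 103 = -1442 + 103 \sqrt{106}$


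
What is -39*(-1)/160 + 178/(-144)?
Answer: -1429/1440 ≈ -0.99236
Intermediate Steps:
-39*(-1)/160 + 178/(-144) = 39*(1/160) + 178*(-1/144) = 39/160 - 89/72 = -1429/1440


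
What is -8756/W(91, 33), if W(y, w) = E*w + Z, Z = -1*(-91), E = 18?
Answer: -8756/685 ≈ -12.782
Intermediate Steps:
Z = 91
W(y, w) = 91 + 18*w (W(y, w) = 18*w + 91 = 91 + 18*w)
-8756/W(91, 33) = -8756/(91 + 18*33) = -8756/(91 + 594) = -8756/685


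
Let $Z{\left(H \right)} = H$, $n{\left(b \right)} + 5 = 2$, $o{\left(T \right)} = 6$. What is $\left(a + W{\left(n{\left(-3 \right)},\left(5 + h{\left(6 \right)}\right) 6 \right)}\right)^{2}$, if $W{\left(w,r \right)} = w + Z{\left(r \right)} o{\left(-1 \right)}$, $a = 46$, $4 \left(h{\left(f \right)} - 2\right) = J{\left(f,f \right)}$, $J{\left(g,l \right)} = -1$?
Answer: $81796$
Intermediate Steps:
$h{\left(f \right)} = \frac{7}{4}$ ($h{\left(f \right)} = 2 + \frac{1}{4} \left(-1\right) = 2 - \frac{1}{4} = \frac{7}{4}$)
$n{\left(b \right)} = -3$ ($n{\left(b \right)} = -5 + 2 = -3$)
$W{\left(w,r \right)} = w + 6 r$ ($W{\left(w,r \right)} = w + r 6 = w + 6 r$)
$\left(a + W{\left(n{\left(-3 \right)},\left(5 + h{\left(6 \right)}\right) 6 \right)}\right)^{2} = \left(46 - \left(3 - 6 \left(5 + \frac{7}{4}\right) 6\right)\right)^{2} = \left(46 - \left(3 - 6 \cdot \frac{27}{4} \cdot 6\right)\right)^{2} = \left(46 + \left(-3 + 6 \cdot \frac{81}{2}\right)\right)^{2} = \left(46 + \left(-3 + 243\right)\right)^{2} = \left(46 + 240\right)^{2} = 286^{2} = 81796$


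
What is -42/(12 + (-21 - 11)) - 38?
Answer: -359/10 ≈ -35.900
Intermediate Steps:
-42/(12 + (-21 - 11)) - 38 = -42/(12 - 32) - 38 = -42/(-20) - 38 = -1/20*(-42) - 38 = 21/10 - 38 = -359/10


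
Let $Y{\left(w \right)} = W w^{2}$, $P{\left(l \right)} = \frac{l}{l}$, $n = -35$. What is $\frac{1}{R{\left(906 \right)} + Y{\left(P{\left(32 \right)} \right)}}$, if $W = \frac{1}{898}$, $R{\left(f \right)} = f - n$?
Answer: $\frac{898}{845019} \approx 0.0010627$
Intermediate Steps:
$P{\left(l \right)} = 1$
$R{\left(f \right)} = 35 + f$ ($R{\left(f \right)} = f - -35 = f + 35 = 35 + f$)
$W = \frac{1}{898} \approx 0.0011136$
$Y{\left(w \right)} = \frac{w^{2}}{898}$
$\frac{1}{R{\left(906 \right)} + Y{\left(P{\left(32 \right)} \right)}} = \frac{1}{\left(35 + 906\right) + \frac{1^{2}}{898}} = \frac{1}{941 + \frac{1}{898} \cdot 1} = \frac{1}{941 + \frac{1}{898}} = \frac{1}{\frac{845019}{898}} = \frac{898}{845019}$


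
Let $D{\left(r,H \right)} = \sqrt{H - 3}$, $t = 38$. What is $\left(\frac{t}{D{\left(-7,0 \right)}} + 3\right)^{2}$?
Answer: $\frac{\left(9 - 38 i \sqrt{3}\right)^{2}}{9} \approx -472.33 - 131.64 i$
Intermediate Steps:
$D{\left(r,H \right)} = \sqrt{-3 + H}$
$\left(\frac{t}{D{\left(-7,0 \right)}} + 3\right)^{2} = \left(\frac{38}{\sqrt{-3 + 0}} + 3\right)^{2} = \left(\frac{38}{\sqrt{-3}} + 3\right)^{2} = \left(\frac{38}{i \sqrt{3}} + 3\right)^{2} = \left(38 \left(- \frac{i \sqrt{3}}{3}\right) + 3\right)^{2} = \left(- \frac{38 i \sqrt{3}}{3} + 3\right)^{2} = \left(3 - \frac{38 i \sqrt{3}}{3}\right)^{2}$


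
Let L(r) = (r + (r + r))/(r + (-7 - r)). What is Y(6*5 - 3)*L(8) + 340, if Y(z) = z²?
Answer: -15116/7 ≈ -2159.4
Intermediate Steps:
L(r) = -3*r/7 (L(r) = (r + 2*r)/(-7) = (3*r)*(-⅐) = -3*r/7)
Y(6*5 - 3)*L(8) + 340 = (6*5 - 3)²*(-3/7*8) + 340 = (30 - 3)²*(-24/7) + 340 = 27²*(-24/7) + 340 = 729*(-24/7) + 340 = -17496/7 + 340 = -15116/7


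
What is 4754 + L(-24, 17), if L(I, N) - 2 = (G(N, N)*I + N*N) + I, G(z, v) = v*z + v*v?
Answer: -8851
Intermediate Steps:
G(z, v) = v² + v*z (G(z, v) = v*z + v² = v² + v*z)
L(I, N) = 2 + I + N² + 2*I*N² (L(I, N) = 2 + (((N*(N + N))*I + N*N) + I) = 2 + (((N*(2*N))*I + N²) + I) = 2 + (((2*N²)*I + N²) + I) = 2 + ((2*I*N² + N²) + I) = 2 + ((N² + 2*I*N²) + I) = 2 + (I + N² + 2*I*N²) = 2 + I + N² + 2*I*N²)
4754 + L(-24, 17) = 4754 + (2 - 24 + 17² + 2*(-24)*17²) = 4754 + (2 - 24 + 289 + 2*(-24)*289) = 4754 + (2 - 24 + 289 - 13872) = 4754 - 13605 = -8851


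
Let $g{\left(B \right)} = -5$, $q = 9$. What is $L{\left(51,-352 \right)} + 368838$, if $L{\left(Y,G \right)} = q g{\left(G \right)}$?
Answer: $368793$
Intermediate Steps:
$L{\left(Y,G \right)} = -45$ ($L{\left(Y,G \right)} = 9 \left(-5\right) = -45$)
$L{\left(51,-352 \right)} + 368838 = -45 + 368838 = 368793$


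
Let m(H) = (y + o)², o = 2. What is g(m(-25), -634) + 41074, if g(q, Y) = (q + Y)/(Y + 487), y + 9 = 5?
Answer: 287548/7 ≈ 41078.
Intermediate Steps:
y = -4 (y = -9 + 5 = -4)
m(H) = 4 (m(H) = (-4 + 2)² = (-2)² = 4)
g(q, Y) = (Y + q)/(487 + Y)
g(m(-25), -634) + 41074 = (-634 + 4)/(487 - 634) + 41074 = -630/(-147) + 41074 = -1/147*(-630) + 41074 = 30/7 + 41074 = 287548/7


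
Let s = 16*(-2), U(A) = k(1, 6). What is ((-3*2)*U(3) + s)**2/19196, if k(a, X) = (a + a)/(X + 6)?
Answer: 1089/19196 ≈ 0.056731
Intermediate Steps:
k(a, X) = 2*a/(6 + X) (k(a, X) = (2*a)/(6 + X) = 2*a/(6 + X))
U(A) = 1/6 (U(A) = 2*1/(6 + 6) = 2*1/12 = 2*1*(1/12) = 1/6)
s = -32
((-3*2)*U(3) + s)**2/19196 = (-3*2*(1/6) - 32)**2/19196 = (-6*1/6 - 32)**2*(1/19196) = (-1 - 32)**2*(1/19196) = (-33)**2*(1/19196) = 1089*(1/19196) = 1089/19196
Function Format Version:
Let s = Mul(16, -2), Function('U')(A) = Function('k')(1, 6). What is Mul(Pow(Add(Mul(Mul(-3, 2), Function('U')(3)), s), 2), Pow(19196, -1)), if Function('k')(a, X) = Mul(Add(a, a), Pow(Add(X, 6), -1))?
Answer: Rational(1089, 19196) ≈ 0.056731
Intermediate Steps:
Function('k')(a, X) = Mul(2, a, Pow(Add(6, X), -1)) (Function('k')(a, X) = Mul(Mul(2, a), Pow(Add(6, X), -1)) = Mul(2, a, Pow(Add(6, X), -1)))
Function('U')(A) = Rational(1, 6) (Function('U')(A) = Mul(2, 1, Pow(Add(6, 6), -1)) = Mul(2, 1, Pow(12, -1)) = Mul(2, 1, Rational(1, 12)) = Rational(1, 6))
s = -32
Mul(Pow(Add(Mul(Mul(-3, 2), Function('U')(3)), s), 2), Pow(19196, -1)) = Mul(Pow(Add(Mul(Mul(-3, 2), Rational(1, 6)), -32), 2), Pow(19196, -1)) = Mul(Pow(Add(Mul(-6, Rational(1, 6)), -32), 2), Rational(1, 19196)) = Mul(Pow(Add(-1, -32), 2), Rational(1, 19196)) = Mul(Pow(-33, 2), Rational(1, 19196)) = Mul(1089, Rational(1, 19196)) = Rational(1089, 19196)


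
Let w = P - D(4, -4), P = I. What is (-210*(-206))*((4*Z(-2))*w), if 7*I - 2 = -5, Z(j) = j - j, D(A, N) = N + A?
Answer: 0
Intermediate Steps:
D(A, N) = A + N
Z(j) = 0
I = -3/7 (I = 2/7 + (⅐)*(-5) = 2/7 - 5/7 = -3/7 ≈ -0.42857)
P = -3/7 ≈ -0.42857
w = -3/7 (w = -3/7 - (4 - 4) = -3/7 - 1*0 = -3/7 + 0 = -3/7 ≈ -0.42857)
(-210*(-206))*((4*Z(-2))*w) = (-210*(-206))*((4*0)*(-3/7)) = 43260*(0*(-3/7)) = 43260*0 = 0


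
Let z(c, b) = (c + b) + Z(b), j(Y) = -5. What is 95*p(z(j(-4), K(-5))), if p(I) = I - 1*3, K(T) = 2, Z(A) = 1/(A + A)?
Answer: -2185/4 ≈ -546.25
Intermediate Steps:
Z(A) = 1/(2*A)
z(c, b) = b + c + 1/(2*b) (z(c, b) = (c + b) + 1/(2*b) = (b + c) + 1/(2*b) = b + c + 1/(2*b))
p(I) = -3 + I (p(I) = I - 3 = -3 + I)
95*p(z(j(-4), K(-5))) = 95*(-3 + (2 - 5 + (½)/2)) = 95*(-3 + (2 - 5 + (½)*(½))) = 95*(-3 + (2 - 5 + ¼)) = 95*(-3 - 11/4) = 95*(-23/4) = -2185/4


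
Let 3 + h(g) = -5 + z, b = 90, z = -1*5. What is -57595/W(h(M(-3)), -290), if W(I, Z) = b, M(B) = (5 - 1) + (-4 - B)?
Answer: -11519/18 ≈ -639.94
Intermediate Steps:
M(B) = -B (M(B) = 4 + (-4 - B) = -B)
z = -5
h(g) = -13 (h(g) = -3 + (-5 - 5) = -3 - 10 = -13)
W(I, Z) = 90
-57595/W(h(M(-3)), -290) = -57595/90 = -57595*1/90 = -11519/18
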